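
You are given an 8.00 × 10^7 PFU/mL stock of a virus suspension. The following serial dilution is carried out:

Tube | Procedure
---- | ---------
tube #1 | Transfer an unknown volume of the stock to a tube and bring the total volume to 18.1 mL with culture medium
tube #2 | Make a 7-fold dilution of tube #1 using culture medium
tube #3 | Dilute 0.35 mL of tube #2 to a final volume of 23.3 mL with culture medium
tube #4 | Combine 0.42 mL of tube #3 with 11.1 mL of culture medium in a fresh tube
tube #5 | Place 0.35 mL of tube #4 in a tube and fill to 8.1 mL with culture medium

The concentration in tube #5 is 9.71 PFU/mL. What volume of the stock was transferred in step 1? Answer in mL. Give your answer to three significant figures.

Step 1: v brought to 18.1 mL → factor = 18.1 mL/v
Step 2: 7-fold → factor 7
Step 3: 0.35 mL brought to 23.3 mL → factor 23.3/0.35 = 66.571
Step 4: 0.42 mL + 11.1 mL = 11.52 mL total → factor 11.52/0.42 = 27.429
Step 5: 0.35 mL brought to 8.1 mL → factor 8.1/0.35 = 23.143
Product of known-step factors = 2.9581 × 10^5
Overall factor = 8.00 × 10^7 PFU/mL / (9.71 PFU/mL) = 8.2389 × 10^6
Step-1 factor = 8.2389 × 10^6 / 2.9581 × 10^5 = 27.853
v = 18.1 mL / 27.853 = 0.650 mL

0.650 mL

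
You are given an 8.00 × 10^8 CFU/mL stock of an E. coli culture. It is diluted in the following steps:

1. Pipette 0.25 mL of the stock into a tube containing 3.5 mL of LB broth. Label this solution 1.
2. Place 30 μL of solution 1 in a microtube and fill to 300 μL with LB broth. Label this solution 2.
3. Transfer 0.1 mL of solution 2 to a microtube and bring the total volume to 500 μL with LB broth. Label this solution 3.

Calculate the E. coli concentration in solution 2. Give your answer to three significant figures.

Step 1: 0.25 mL + 3.5 mL = 3.75 mL total → factor 3.75/0.25 = 15
Step 2: 30 μL brought to 300 μL → factor 300/30 = 10
Dilution factor through solution 2 = 15 × 10 = 150
[solution 2] = 8.00 × 10^8 CFU/mL / 150 = 5.33 × 10^6 CFU/mL

5.33 × 10^6 CFU/mL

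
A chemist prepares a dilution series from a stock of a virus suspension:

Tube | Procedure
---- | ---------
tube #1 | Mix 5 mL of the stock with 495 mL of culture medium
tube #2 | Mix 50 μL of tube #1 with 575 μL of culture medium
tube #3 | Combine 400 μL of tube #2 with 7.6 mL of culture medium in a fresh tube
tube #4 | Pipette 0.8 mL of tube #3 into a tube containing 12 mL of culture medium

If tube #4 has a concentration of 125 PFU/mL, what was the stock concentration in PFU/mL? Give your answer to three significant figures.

Step 1: 5 mL + 495 mL = 500 mL total → factor 500/5 = 100
Step 2: 50 μL + 575 μL = 625 μL total → factor 625/50 = 12.5
Step 3: 400 μL + 7.6 mL = 8000 μL total → factor 8000/400 = 20
Step 4: 0.8 mL + 12 mL = 12.8 mL total → factor 12.8/0.8 = 16
Overall dilution factor = 100 × 12.5 × 20 × 16 = 4 × 10^5
Stock = 125 PFU/mL × 4 × 10^5 = 5.00 × 10^7 PFU/mL

5.00 × 10^7 PFU/mL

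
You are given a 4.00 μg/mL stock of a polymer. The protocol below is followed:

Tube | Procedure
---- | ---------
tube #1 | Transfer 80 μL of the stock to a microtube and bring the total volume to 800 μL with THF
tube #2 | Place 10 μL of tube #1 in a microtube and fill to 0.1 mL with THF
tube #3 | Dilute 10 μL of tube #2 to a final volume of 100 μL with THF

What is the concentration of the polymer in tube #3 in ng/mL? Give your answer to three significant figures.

Step 1: 80 μL brought to 800 μL → factor 800/80 = 10
Step 2: 10 μL brought to 0.1 mL → factor 100/10 = 10
Step 3: 10 μL brought to 100 μL → factor 100/10 = 10
Overall dilution factor = 10 × 10 × 10 = 1000
Final = 4.00 μg/mL / 1000 = 0.004000 μg/mL = 4.00 ng/mL

4.00 ng/mL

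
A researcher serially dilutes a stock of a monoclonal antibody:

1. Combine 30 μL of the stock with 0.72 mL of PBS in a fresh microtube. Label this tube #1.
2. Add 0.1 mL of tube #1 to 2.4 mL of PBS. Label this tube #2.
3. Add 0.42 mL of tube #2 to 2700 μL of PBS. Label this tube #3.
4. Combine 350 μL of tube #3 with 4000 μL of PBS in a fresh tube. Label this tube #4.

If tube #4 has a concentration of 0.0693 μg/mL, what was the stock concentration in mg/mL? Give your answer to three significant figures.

4.00 mg/mL

Step 1: 30 μL + 0.72 mL = 750 μL total → factor 750/30 = 25
Step 2: 0.1 mL + 2.4 mL = 2.5 mL total → factor 2.5/0.1 = 25
Step 3: 0.42 mL + 2700 μL = 3.12 mL total → factor 3.12/0.42 = 7.4286
Step 4: 350 μL + 4000 μL = 4350 μL total → factor 4350/350 = 12.429
Overall dilution factor = 25 × 25 × 7.4286 × 12.429 = 57704
Stock = 0.0693 μg/mL × 57704 = 3999 μg/mL = 4.00 mg/mL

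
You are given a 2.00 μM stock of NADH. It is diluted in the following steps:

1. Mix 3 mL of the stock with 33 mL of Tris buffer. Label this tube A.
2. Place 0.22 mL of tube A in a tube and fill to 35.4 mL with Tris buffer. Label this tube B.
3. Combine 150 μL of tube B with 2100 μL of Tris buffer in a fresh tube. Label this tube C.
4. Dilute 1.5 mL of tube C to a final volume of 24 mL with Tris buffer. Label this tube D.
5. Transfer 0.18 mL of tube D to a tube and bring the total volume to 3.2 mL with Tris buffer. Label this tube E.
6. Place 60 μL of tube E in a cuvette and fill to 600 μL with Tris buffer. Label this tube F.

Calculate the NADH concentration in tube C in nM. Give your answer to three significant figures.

Step 1: 3 mL + 33 mL = 36 mL total → factor 36/3 = 12
Step 2: 0.22 mL brought to 35.4 mL → factor 35.4/0.22 = 160.91
Step 3: 150 μL + 2100 μL = 2250 μL total → factor 2250/150 = 15
Dilution factor through tube C = 12 × 160.91 × 15 = 28964
[tube C] = 2.00 μM / 28964 = 6.905 × 10^-5 μM = 0.0691 nM

0.0691 nM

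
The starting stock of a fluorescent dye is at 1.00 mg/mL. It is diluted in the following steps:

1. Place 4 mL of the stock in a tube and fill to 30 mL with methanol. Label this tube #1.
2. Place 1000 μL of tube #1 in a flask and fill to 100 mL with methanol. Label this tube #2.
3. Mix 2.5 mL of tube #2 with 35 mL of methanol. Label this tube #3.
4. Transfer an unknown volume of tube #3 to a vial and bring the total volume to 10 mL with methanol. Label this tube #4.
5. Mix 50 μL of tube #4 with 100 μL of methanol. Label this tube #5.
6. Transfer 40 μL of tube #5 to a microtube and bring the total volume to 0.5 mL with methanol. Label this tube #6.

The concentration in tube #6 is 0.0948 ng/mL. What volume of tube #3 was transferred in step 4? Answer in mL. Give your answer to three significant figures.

0.400 mL

Step 1: 4 mL brought to 30 mL → factor 30/4 = 7.5
Step 2: 1000 μL brought to 100 mL → factor 1 × 10^5/1000 = 100
Step 3: 2.5 mL + 35 mL = 37.5 mL total → factor 37.5/2.5 = 15
Step 4: v brought to 10 mL → factor = 10 mL/v
Step 5: 50 μL + 100 μL = 150 μL total → factor 150/50 = 3
Step 6: 40 μL brought to 0.5 mL → factor 500/40 = 12.5
Product of known-step factors = 4.2188 × 10^5
Overall factor = 1.00 mg/mL / (0.0948 ng/mL) = 1.0549 × 10^7
Step-4 factor = 1.0549 × 10^7 / 4.2188 × 10^5 = 25.004
v = 10 mL / 25.004 = 0.400 mL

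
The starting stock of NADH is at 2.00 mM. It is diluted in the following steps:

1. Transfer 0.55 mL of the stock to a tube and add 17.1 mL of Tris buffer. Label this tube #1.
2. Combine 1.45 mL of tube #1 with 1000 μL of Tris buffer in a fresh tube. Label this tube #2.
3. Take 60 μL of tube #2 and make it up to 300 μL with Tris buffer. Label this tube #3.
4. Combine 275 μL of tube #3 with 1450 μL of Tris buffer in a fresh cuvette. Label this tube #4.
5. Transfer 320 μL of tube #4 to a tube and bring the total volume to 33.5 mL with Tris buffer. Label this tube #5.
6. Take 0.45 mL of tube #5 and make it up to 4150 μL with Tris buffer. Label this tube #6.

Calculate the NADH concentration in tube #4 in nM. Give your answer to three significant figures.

Step 1: 0.55 mL + 17.1 mL = 17.65 mL total → factor 17.65/0.55 = 32.091
Step 2: 1.45 mL + 1000 μL = 2.45 mL total → factor 2.45/1.45 = 1.6897
Step 3: 60 μL brought to 300 μL → factor 300/60 = 5
Step 4: 275 μL + 1450 μL = 1725 μL total → factor 1725/275 = 6.2727
Dilution factor through tube #4 = 32.091 × 1.6897 × 5 × 6.2727 = 1700.6
[tube #4] = 2.00 mM / 1700.6 = 0.001176 mM = 1.18 × 10^3 nM

1.18 × 10^3 nM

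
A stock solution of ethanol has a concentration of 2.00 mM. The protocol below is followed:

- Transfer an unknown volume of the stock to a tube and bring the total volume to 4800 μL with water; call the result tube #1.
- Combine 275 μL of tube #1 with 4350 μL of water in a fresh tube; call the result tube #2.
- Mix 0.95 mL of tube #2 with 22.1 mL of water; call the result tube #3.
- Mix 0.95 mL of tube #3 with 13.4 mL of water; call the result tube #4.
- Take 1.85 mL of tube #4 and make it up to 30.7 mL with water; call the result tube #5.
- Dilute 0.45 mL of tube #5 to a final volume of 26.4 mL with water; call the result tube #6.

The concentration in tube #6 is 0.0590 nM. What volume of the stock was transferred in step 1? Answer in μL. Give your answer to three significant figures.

Step 1: v brought to 4800 μL → factor = 4800 μL/v
Step 2: 275 μL + 4350 μL = 4625 μL total → factor 4625/275 = 16.818
Step 3: 0.95 mL + 22.1 mL = 23.05 mL total → factor 23.05/0.95 = 24.263
Step 4: 0.95 mL + 13.4 mL = 14.35 mL total → factor 14.35/0.95 = 15.105
Step 5: 1.85 mL brought to 30.7 mL → factor 30.7/1.85 = 16.595
Step 6: 0.45 mL brought to 26.4 mL → factor 26.4/0.45 = 58.667
Product of known-step factors = 6.0008 × 10^6
Overall factor = 2.00 mM / (0.0590 nM) = 3.3898 × 10^7
Step-1 factor = 3.3898 × 10^7 / 6.0008 × 10^6 = 5.6489
v = 4800 μL / 5.6489 = 850 μL

850 μL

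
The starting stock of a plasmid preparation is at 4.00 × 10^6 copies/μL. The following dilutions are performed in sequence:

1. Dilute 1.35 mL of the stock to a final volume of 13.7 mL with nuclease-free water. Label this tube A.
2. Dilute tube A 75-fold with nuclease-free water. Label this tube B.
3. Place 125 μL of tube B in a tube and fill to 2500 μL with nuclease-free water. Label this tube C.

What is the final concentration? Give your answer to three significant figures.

Step 1: 1.35 mL brought to 13.7 mL → factor 13.7/1.35 = 10.148
Step 2: 75-fold → factor 75
Step 3: 125 μL brought to 2500 μL → factor 2500/125 = 20
Overall dilution factor = 10.148 × 75 × 20 = 15222
Final = 4.00 × 10^6 copies/μL / 15222 = 263 copies/μL

263 copies/μL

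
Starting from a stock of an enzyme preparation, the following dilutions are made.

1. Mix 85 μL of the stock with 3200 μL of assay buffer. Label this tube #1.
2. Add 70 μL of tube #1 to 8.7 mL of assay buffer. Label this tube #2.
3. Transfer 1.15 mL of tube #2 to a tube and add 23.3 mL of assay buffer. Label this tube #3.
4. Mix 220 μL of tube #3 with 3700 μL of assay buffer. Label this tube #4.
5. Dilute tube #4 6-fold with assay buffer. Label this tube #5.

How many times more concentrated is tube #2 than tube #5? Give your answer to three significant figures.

Step 1: 85 μL + 3200 μL = 3285 μL total → factor 3285/85 = 38.647
Step 2: 70 μL + 8.7 mL = 8770 μL total → factor 8770/70 = 125.29
Step 3: 1.15 mL + 23.3 mL = 24.45 mL total → factor 24.45/1.15 = 21.261
Step 4: 220 μL + 3700 μL = 3920 μL total → factor 3920/220 = 17.818
Step 5: 6-fold → factor 6
Dilution factor to tube #2 = 4841.9; to tube #5 = 1.1006 × 10^7
[tube #2]/[tube #5] = (factor to tube #5)/(factor to tube #2) = 1.1006 × 10^7/4841.9 = 2.27 × 10^3

2.27 × 10^3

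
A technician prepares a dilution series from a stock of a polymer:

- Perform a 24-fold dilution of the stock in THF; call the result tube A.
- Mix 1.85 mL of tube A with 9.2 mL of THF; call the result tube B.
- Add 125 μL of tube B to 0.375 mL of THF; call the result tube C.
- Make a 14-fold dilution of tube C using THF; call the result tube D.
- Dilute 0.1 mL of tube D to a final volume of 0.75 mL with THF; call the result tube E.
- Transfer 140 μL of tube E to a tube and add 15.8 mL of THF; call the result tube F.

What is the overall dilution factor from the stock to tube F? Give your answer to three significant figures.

Step 1: 24-fold → factor 24
Step 2: 1.85 mL + 9.2 mL = 11.05 mL total → factor 11.05/1.85 = 5.973
Step 3: 125 μL + 0.375 mL = 500 μL total → factor 500/125 = 4
Step 4: 14-fold → factor 14
Step 5: 0.1 mL brought to 0.75 mL → factor 0.75/0.1 = 7.5
Step 6: 140 μL + 15.8 mL = 15940 μL total → factor 15940/140 = 113.86
Overall dilution factor = 24 × 5.973 × 4 × 14 × 7.5 × 113.86 = 6.8551 × 10^6

6.86 × 10^6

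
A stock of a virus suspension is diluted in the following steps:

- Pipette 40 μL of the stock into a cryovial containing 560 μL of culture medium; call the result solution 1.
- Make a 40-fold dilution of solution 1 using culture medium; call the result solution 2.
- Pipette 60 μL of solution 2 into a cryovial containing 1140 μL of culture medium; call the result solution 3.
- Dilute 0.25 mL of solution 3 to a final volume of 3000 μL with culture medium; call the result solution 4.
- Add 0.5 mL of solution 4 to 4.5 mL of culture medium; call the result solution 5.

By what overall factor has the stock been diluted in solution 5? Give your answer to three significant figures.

1.44 × 10^6

Step 1: 40 μL + 560 μL = 600 μL total → factor 600/40 = 15
Step 2: 40-fold → factor 40
Step 3: 60 μL + 1140 μL = 1200 μL total → factor 1200/60 = 20
Step 4: 0.25 mL brought to 3000 μL → factor 3/0.25 = 12
Step 5: 0.5 mL + 4.5 mL = 5 mL total → factor 5/0.5 = 10
Overall dilution factor = 15 × 40 × 20 × 12 × 10 = 1.44 × 10^6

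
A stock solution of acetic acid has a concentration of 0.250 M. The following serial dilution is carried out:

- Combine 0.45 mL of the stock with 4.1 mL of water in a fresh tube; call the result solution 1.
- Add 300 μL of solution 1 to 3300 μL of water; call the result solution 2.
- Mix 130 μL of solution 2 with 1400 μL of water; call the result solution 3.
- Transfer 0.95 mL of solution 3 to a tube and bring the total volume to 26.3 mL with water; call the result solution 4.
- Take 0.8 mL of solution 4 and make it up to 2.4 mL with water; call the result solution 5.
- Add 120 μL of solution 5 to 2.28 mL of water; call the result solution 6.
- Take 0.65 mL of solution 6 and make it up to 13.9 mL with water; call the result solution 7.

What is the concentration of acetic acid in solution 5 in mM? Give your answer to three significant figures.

Step 1: 0.45 mL + 4.1 mL = 4.55 mL total → factor 4.55/0.45 = 10.111
Step 2: 300 μL + 3300 μL = 3600 μL total → factor 3600/300 = 12
Step 3: 130 μL + 1400 μL = 1530 μL total → factor 1530/130 = 11.769
Step 4: 0.95 mL brought to 26.3 mL → factor 26.3/0.95 = 27.684
Step 5: 0.8 mL brought to 2.4 mL → factor 2.4/0.8 = 3
Dilution factor through solution 5 = 10.111 × 12 × 11.769 × 27.684 × 3 = 1.186 × 10^5
[solution 5] = 0.250 M / 1.186 × 10^5 = 2.108 × 10^-6 M = 0.00211 mM

0.00211 mM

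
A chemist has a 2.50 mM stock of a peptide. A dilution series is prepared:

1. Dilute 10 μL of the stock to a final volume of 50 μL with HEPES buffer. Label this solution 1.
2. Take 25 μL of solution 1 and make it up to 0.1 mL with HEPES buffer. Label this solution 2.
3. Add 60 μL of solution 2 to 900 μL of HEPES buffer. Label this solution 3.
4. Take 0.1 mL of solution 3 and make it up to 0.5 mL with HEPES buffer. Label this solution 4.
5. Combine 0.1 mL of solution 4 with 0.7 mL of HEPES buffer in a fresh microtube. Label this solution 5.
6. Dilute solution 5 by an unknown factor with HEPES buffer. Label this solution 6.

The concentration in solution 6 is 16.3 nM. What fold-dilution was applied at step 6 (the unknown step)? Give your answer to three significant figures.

Step 1: 10 μL brought to 50 μL → factor 50/10 = 5
Step 2: 25 μL brought to 0.1 mL → factor 100/25 = 4
Step 3: 60 μL + 900 μL = 960 μL total → factor 960/60 = 16
Step 4: 0.1 mL brought to 0.5 mL → factor 0.5/0.1 = 5
Step 5: 0.1 mL + 0.7 mL = 0.8 mL total → factor 0.8/0.1 = 8
Step 6: unknown factor x
Product of known-step factors = 12800
Overall factor = 2.50 mM / (16.3 nM) = 1.5337 × 10^5
x = 1.5337 × 10^5 / 12800 = 12.0

12.0-fold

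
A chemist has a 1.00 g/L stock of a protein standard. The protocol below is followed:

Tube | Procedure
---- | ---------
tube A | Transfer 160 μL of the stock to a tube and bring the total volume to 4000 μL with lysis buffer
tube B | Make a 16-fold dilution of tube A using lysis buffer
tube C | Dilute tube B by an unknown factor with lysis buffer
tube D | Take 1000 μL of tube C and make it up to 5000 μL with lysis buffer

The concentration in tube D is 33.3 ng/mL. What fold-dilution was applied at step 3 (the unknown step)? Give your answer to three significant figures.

Step 1: 160 μL brought to 4000 μL → factor 4000/160 = 25
Step 2: 16-fold → factor 16
Step 3: unknown factor x
Step 4: 1000 μL brought to 5000 μL → factor 5000/1000 = 5
Product of known-step factors = 2000
Overall factor = 1.00 g/L / (33.3 ng/mL) = 30030
x = 30030 / 2000 = 15.0

15.0-fold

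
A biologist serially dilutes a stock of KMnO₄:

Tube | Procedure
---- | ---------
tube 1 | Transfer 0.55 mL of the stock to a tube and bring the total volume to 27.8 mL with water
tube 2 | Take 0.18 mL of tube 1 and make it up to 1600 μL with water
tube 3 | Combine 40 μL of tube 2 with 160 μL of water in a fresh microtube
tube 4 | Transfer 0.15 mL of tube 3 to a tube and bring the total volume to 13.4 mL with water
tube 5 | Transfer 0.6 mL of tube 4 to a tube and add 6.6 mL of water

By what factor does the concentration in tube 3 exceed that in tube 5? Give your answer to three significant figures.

1.07 × 10^3

Step 1: 0.55 mL brought to 27.8 mL → factor 27.8/0.55 = 50.545
Step 2: 0.18 mL brought to 1600 μL → factor 1.6/0.18 = 8.8889
Step 3: 40 μL + 160 μL = 200 μL total → factor 200/40 = 5
Step 4: 0.15 mL brought to 13.4 mL → factor 13.4/0.15 = 89.333
Step 5: 0.6 mL + 6.6 mL = 7.2 mL total → factor 7.2/0.6 = 12
Dilution factor to tube 3 = 2246.5; to tube 5 = 2.4082 × 10^6
[tube 3]/[tube 5] = (factor to tube 5)/(factor to tube 3) = 2.4082 × 10^6/2246.5 = 1.07 × 10^3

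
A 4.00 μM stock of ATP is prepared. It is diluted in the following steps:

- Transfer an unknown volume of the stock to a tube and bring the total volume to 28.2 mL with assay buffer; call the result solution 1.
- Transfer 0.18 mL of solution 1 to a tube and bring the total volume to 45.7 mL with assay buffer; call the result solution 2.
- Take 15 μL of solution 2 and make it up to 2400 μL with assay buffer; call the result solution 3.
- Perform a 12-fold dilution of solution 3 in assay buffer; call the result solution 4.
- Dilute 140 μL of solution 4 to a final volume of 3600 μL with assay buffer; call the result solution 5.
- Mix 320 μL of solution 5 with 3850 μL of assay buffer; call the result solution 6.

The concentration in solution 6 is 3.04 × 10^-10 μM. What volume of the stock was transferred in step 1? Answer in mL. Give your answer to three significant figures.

0.350 mL

Step 1: v brought to 28.2 mL → factor = 28.2 mL/v
Step 2: 0.18 mL brought to 45.7 mL → factor 45.7/0.18 = 253.89
Step 3: 15 μL brought to 2400 μL → factor 2400/15 = 160
Step 4: 12-fold → factor 12
Step 5: 140 μL brought to 3600 μL → factor 3600/140 = 25.714
Step 6: 320 μL + 3850 μL = 4170 μL total → factor 4170/320 = 13.031
Product of known-step factors = 1.6334 × 10^8
Overall factor = 4.00 μM / (3.04 × 10^-10 μM) = 1.3158 × 10^10
Step-1 factor = 1.3158 × 10^10 / 1.6334 × 10^8 = 80.553
v = 28.2 mL / 80.553 = 0.350 mL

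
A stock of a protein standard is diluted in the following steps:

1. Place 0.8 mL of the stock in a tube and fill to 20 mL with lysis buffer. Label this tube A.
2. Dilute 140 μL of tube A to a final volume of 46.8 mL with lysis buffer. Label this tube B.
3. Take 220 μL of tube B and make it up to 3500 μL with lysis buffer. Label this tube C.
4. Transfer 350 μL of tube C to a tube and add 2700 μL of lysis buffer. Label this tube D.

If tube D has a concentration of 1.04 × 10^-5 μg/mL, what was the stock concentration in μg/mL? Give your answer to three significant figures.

Step 1: 0.8 mL brought to 20 mL → factor 20/0.8 = 25
Step 2: 140 μL brought to 46.8 mL → factor 46800/140 = 334.29
Step 3: 220 μL brought to 3500 μL → factor 3500/220 = 15.909
Step 4: 350 μL + 2700 μL = 3050 μL total → factor 3050/350 = 8.7143
Overall dilution factor = 25 × 334.29 × 15.909 × 8.7143 = 1.1586 × 10^6
Stock = 1.04 × 10^-5 μg/mL × 1.1586 × 10^6 = 12.0 μg/mL

12.0 μg/mL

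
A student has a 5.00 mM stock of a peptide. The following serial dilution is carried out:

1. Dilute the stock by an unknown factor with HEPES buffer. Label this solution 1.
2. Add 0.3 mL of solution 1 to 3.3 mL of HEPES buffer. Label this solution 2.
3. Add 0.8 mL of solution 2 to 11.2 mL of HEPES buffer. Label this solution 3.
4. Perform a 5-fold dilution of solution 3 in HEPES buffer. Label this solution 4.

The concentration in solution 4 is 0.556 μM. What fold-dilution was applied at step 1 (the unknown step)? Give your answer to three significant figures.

9.99-fold

Step 1: unknown factor x
Step 2: 0.3 mL + 3.3 mL = 3.6 mL total → factor 3.6/0.3 = 12
Step 3: 0.8 mL + 11.2 mL = 12 mL total → factor 12/0.8 = 15
Step 4: 5-fold → factor 5
Product of known-step factors = 900
Overall factor = 5.00 mM / (0.556 μM) = 8992.8
x = 8992.8 / 900 = 9.99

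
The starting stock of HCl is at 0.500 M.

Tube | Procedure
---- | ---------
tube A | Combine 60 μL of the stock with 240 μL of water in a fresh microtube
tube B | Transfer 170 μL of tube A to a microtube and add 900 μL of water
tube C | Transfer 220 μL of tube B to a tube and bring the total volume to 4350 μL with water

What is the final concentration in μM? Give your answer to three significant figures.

804 μM

Step 1: 60 μL + 240 μL = 300 μL total → factor 300/60 = 5
Step 2: 170 μL + 900 μL = 1070 μL total → factor 1070/170 = 6.2941
Step 3: 220 μL brought to 4350 μL → factor 4350/220 = 19.773
Overall dilution factor = 5 × 6.2941 × 19.773 = 622.26
Final = 0.500 M / 622.26 = 0.0008035 M = 804 μM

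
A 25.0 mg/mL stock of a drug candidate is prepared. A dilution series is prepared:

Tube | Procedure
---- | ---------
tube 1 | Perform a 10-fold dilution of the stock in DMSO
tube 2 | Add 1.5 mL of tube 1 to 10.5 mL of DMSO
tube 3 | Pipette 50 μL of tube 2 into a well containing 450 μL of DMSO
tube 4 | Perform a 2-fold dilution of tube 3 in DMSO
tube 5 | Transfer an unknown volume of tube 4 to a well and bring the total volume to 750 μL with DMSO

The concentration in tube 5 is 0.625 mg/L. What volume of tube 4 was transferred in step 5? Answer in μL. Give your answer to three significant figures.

Step 1: 10-fold → factor 10
Step 2: 1.5 mL + 10.5 mL = 12 mL total → factor 12/1.5 = 8
Step 3: 50 μL + 450 μL = 500 μL total → factor 500/50 = 10
Step 4: 2-fold → factor 2
Step 5: v brought to 750 μL → factor = 750 μL/v
Product of known-step factors = 1600
Overall factor = 25.0 mg/mL / (0.625 mg/L) = 40000
Step-5 factor = 40000 / 1600 = 25
v = 750 μL / 25 = 30.0 μL

30.0 μL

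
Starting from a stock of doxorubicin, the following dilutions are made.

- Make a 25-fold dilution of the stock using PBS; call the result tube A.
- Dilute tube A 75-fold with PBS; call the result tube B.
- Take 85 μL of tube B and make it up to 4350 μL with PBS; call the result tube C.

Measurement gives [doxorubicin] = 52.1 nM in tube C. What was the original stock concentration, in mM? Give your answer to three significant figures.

5.00 mM

Step 1: 25-fold → factor 25
Step 2: 75-fold → factor 75
Step 3: 85 μL brought to 4350 μL → factor 4350/85 = 51.176
Overall dilution factor = 25 × 75 × 51.176 = 95956
Stock = 52.1 nM × 95956 = 4.999 × 10^6 nM = 5.00 mM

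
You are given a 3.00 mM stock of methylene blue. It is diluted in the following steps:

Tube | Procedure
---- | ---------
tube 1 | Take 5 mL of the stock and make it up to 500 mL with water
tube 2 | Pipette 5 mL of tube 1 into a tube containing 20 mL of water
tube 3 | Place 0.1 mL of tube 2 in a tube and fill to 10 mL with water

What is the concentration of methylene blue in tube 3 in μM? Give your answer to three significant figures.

0.0600 μM

Step 1: 5 mL brought to 500 mL → factor 500/5 = 100
Step 2: 5 mL + 20 mL = 25 mL total → factor 25/5 = 5
Step 3: 0.1 mL brought to 10 mL → factor 10/0.1 = 100
Overall dilution factor = 100 × 5 × 100 = 50000
Final = 3.00 mM / 50000 = 6.000 × 10^-5 mM = 0.0600 μM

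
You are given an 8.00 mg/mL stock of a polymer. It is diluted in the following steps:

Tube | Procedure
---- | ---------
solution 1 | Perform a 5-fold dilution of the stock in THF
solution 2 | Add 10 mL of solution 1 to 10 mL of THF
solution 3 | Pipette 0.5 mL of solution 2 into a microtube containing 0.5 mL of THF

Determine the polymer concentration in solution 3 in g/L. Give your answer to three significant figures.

Step 1: 5-fold → factor 5
Step 2: 10 mL + 10 mL = 20 mL total → factor 20/10 = 2
Step 3: 0.5 mL + 0.5 mL = 1 mL total → factor 1/0.5 = 2
Overall dilution factor = 5 × 2 × 2 = 20
Final = 8.00 mg/mL / 20 = 0.4000 mg/mL = 0.400 g/L

0.400 g/L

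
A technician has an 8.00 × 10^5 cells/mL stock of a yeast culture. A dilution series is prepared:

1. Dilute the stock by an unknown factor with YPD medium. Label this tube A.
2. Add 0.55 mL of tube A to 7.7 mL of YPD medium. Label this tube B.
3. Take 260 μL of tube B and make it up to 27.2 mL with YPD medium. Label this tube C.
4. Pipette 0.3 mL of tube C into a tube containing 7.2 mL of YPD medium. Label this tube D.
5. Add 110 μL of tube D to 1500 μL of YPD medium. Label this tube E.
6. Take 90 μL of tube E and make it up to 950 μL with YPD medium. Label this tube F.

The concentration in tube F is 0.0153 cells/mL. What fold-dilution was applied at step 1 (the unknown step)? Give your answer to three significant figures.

8.63-fold

Step 1: unknown factor x
Step 2: 0.55 mL + 7.7 mL = 8.25 mL total → factor 8.25/0.55 = 15
Step 3: 260 μL brought to 27.2 mL → factor 27200/260 = 104.62
Step 4: 0.3 mL + 7.2 mL = 7.5 mL total → factor 7.5/0.3 = 25
Step 5: 110 μL + 1500 μL = 1610 μL total → factor 1610/110 = 14.636
Step 6: 90 μL brought to 950 μL → factor 950/90 = 10.556
Product of known-step factors = 6.061 × 10^6
Overall factor = 8.00 × 10^5 cells/mL / (0.0153 cells/mL) = 5.2288 × 10^7
x = 5.2288 × 10^7 / 6.061 × 10^6 = 8.63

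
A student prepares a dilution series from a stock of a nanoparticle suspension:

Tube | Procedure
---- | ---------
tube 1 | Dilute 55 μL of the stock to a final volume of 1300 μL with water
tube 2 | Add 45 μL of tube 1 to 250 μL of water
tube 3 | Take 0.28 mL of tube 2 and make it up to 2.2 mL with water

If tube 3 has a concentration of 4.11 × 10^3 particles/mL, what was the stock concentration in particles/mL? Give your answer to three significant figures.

5.00 × 10^6 particles/mL

Step 1: 55 μL brought to 1300 μL → factor 1300/55 = 23.636
Step 2: 45 μL + 250 μL = 295 μL total → factor 295/45 = 6.5556
Step 3: 0.28 mL brought to 2.2 mL → factor 2.2/0.28 = 7.8571
Overall dilution factor = 23.636 × 6.5556 × 7.8571 = 1217.5
Stock = 4.11 × 10^3 particles/mL × 1217.5 = 5.00 × 10^6 particles/mL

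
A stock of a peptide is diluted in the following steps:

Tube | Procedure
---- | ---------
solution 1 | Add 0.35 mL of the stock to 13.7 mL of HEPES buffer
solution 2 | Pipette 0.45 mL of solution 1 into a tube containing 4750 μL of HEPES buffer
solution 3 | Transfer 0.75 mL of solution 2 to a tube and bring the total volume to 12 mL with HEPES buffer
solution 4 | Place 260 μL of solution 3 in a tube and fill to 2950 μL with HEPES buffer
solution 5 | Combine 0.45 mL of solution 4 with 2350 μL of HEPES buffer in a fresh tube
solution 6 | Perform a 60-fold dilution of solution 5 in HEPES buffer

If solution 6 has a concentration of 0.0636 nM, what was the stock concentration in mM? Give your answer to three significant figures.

Step 1: 0.35 mL + 13.7 mL = 14.05 mL total → factor 14.05/0.35 = 40.143
Step 2: 0.45 mL + 4750 μL = 5.2 mL total → factor 5.2/0.45 = 11.556
Step 3: 0.75 mL brought to 12 mL → factor 12/0.75 = 16
Step 4: 260 μL brought to 2950 μL → factor 2950/260 = 11.346
Step 5: 0.45 mL + 2350 μL = 2.8 mL total → factor 2.8/0.45 = 6.2222
Step 6: 60-fold → factor 60
Overall dilution factor = 40.143 × 11.556 × 16 × 11.346 × 6.2222 × 60 = 3.1439 × 10^7
Stock = 0.0636 nM × 3.1439 × 10^7 = 2.000 × 10^6 nM = 2.00 mM

2.00 mM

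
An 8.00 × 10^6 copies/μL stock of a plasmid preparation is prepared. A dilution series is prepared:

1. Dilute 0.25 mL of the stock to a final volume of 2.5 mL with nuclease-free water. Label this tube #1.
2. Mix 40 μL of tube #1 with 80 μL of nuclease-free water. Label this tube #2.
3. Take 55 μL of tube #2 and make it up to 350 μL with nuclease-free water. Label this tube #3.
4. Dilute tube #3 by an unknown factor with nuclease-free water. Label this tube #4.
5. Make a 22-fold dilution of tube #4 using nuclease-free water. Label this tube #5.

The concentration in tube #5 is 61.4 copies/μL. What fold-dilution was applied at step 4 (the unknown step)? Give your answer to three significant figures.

31.0-fold

Step 1: 0.25 mL brought to 2.5 mL → factor 2.5/0.25 = 10
Step 2: 40 μL + 80 μL = 120 μL total → factor 120/40 = 3
Step 3: 55 μL brought to 350 μL → factor 350/55 = 6.3636
Step 4: unknown factor x
Step 5: 22-fold → factor 22
Product of known-step factors = 4200
Overall factor = 8.00 × 10^6 copies/μL / (61.4 copies/μL) = 1.3029 × 10^5
x = 1.3029 × 10^5 / 4200 = 31.0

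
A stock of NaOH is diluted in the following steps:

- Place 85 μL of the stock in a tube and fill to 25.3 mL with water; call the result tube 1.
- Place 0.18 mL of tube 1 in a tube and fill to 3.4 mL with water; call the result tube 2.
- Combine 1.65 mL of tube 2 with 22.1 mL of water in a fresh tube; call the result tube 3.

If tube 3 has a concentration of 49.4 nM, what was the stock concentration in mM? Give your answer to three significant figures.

4.00 mM

Step 1: 85 μL brought to 25.3 mL → factor 25300/85 = 297.65
Step 2: 0.18 mL brought to 3.4 mL → factor 3.4/0.18 = 18.889
Step 3: 1.65 mL + 22.1 mL = 23.75 mL total → factor 23.75/1.65 = 14.394
Overall dilution factor = 297.65 × 18.889 × 14.394 = 80926
Stock = 49.4 nM × 80926 = 3.998 × 10^6 nM = 4.00 mM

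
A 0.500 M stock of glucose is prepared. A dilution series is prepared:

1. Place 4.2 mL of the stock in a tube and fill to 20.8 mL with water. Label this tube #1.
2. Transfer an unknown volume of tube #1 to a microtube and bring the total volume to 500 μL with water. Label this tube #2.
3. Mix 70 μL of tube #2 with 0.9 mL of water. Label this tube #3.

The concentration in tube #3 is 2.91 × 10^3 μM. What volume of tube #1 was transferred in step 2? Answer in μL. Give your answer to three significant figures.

200 μL

Step 1: 4.2 mL brought to 20.8 mL → factor 20.8/4.2 = 4.9524
Step 2: v brought to 500 μL → factor = 500 μL/v
Step 3: 70 μL + 0.9 mL = 970 μL total → factor 970/70 = 13.857
Product of known-step factors = 68.626
Overall factor = 0.500 M / (2.91 × 10^3 μM) = 171.82
Step-2 factor = 171.82 / 68.626 = 2.5037
v = 500 μL / 2.5037 = 200 μL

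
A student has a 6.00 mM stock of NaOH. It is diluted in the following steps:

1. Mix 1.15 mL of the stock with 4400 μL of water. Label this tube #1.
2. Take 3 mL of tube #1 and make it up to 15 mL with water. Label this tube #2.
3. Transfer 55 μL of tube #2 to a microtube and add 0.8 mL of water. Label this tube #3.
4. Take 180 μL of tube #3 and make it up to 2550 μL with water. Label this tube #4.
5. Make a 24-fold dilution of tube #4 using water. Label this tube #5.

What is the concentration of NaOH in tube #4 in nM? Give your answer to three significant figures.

1.13 × 10^3 nM

Step 1: 1.15 mL + 4400 μL = 5.55 mL total → factor 5.55/1.15 = 4.8261
Step 2: 3 mL brought to 15 mL → factor 15/3 = 5
Step 3: 55 μL + 0.8 mL = 855 μL total → factor 855/55 = 15.545
Step 4: 180 μL brought to 2550 μL → factor 2550/180 = 14.167
Dilution factor through tube #4 = 4.8261 × 5 × 15.545 × 14.167 = 5314.2
[tube #4] = 6.00 mM / 5314.2 = 0.001129 mM = 1.13 × 10^3 nM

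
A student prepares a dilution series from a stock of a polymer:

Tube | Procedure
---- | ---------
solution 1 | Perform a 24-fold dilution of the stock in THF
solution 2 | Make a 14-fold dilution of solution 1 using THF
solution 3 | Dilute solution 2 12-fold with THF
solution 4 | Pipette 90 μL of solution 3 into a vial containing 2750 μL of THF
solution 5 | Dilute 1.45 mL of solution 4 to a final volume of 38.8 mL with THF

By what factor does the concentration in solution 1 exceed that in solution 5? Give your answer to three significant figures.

1.42 × 10^5

Step 1: 24-fold → factor 24
Step 2: 14-fold → factor 14
Step 3: 12-fold → factor 12
Step 4: 90 μL + 2750 μL = 2840 μL total → factor 2840/90 = 31.556
Step 5: 1.45 mL brought to 38.8 mL → factor 38.8/1.45 = 26.759
Dilution factor to solution 1 = 24; to solution 5 = 3.4046 × 10^6
[solution 1]/[solution 5] = (factor to solution 5)/(factor to solution 1) = 3.4046 × 10^6/24 = 1.42 × 10^5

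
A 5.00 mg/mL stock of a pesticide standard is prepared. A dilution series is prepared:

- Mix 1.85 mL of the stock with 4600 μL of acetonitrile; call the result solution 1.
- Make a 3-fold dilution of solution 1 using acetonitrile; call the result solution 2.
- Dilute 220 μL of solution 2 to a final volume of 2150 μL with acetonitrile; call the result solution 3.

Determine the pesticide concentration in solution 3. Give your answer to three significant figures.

Step 1: 1.85 mL + 4600 μL = 6.45 mL total → factor 6.45/1.85 = 3.4865
Step 2: 3-fold → factor 3
Step 3: 220 μL brought to 2150 μL → factor 2150/220 = 9.7727
Overall dilution factor = 3.4865 × 3 × 9.7727 = 102.22
Final = 5.00 mg/mL / 102.22 = 0.0489 mg/mL

0.0489 mg/mL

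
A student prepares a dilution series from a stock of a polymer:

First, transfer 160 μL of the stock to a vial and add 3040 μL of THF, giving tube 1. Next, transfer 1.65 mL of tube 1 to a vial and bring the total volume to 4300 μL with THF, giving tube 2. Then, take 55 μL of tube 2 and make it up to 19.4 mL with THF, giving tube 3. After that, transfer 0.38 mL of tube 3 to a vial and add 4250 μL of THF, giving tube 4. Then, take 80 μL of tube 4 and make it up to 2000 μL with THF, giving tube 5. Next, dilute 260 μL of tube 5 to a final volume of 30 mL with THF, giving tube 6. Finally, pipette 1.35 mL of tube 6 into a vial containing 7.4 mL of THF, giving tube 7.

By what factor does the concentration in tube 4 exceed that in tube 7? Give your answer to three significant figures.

1.87 × 10^4

Step 1: 160 μL + 3040 μL = 3200 μL total → factor 3200/160 = 20
Step 2: 1.65 mL brought to 4300 μL → factor 4.3/1.65 = 2.6061
Step 3: 55 μL brought to 19.4 mL → factor 19400/55 = 352.73
Step 4: 0.38 mL + 4250 μL = 4.63 mL total → factor 4.63/0.38 = 12.184
Step 5: 80 μL brought to 2000 μL → factor 2000/80 = 25
Step 6: 260 μL brought to 30 mL → factor 30000/260 = 115.38
Step 7: 1.35 mL + 7.4 mL = 8.75 mL total → factor 8.75/1.35 = 6.4815
Dilution factor to tube 4 = 2.24 × 10^5; to tube 7 = 4.1881 × 10^9
[tube 4]/[tube 7] = (factor to tube 7)/(factor to tube 4) = 4.1881 × 10^9/2.24 × 10^5 = 1.87 × 10^4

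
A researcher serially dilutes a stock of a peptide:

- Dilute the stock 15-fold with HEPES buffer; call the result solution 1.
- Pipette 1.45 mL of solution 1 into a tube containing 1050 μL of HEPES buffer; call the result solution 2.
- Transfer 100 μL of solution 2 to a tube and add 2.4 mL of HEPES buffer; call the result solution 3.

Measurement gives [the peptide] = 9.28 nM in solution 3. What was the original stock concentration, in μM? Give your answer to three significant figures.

Step 1: 15-fold → factor 15
Step 2: 1.45 mL + 1050 μL = 2.5 mL total → factor 2.5/1.45 = 1.7241
Step 3: 100 μL + 2.4 mL = 2500 μL total → factor 2500/100 = 25
Overall dilution factor = 15 × 1.7241 × 25 = 646.55
Stock = 9.28 nM × 646.55 = 6000 nM = 6.00 μM

6.00 μM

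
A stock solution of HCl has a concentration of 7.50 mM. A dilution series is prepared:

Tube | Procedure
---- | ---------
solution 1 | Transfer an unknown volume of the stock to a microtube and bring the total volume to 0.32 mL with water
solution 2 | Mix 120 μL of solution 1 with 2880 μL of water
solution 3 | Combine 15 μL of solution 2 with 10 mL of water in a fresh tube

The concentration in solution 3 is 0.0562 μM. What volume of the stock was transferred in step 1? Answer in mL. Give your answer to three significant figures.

Step 1: v brought to 0.32 mL → factor = 0.32 mL/v
Step 2: 120 μL + 2880 μL = 3000 μL total → factor 3000/120 = 25
Step 3: 15 μL + 10 mL = 10015 μL total → factor 10015/15 = 667.67
Product of known-step factors = 16692
Overall factor = 7.50 mM / (0.0562 μM) = 1.3345 × 10^5
Step-1 factor = 1.3345 × 10^5 / 16692 = 7.9951
v = 0.32 mL / 7.9951 = 0.0400 mL

0.0400 mL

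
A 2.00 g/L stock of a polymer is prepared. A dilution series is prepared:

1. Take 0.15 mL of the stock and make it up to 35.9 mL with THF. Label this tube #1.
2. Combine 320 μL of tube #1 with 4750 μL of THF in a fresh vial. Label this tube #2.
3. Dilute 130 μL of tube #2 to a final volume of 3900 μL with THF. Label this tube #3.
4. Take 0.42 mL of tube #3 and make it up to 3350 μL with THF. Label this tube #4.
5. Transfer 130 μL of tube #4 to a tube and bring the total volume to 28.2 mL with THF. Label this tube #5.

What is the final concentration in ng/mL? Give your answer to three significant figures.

0.0102 ng/mL

Step 1: 0.15 mL brought to 35.9 mL → factor 35.9/0.15 = 239.33
Step 2: 320 μL + 4750 μL = 5070 μL total → factor 5070/320 = 15.844
Step 3: 130 μL brought to 3900 μL → factor 3900/130 = 30
Step 4: 0.42 mL brought to 3350 μL → factor 3.35/0.42 = 7.9762
Step 5: 130 μL brought to 28.2 mL → factor 28200/130 = 216.92
Overall dilution factor = 239.33 × 15.844 × 30 × 7.9762 × 216.92 = 1.9683 × 10^8
Final = 2.00 g/L / 1.9683 × 10^8 = 1.016 × 10^-8 g/L = 0.0102 ng/mL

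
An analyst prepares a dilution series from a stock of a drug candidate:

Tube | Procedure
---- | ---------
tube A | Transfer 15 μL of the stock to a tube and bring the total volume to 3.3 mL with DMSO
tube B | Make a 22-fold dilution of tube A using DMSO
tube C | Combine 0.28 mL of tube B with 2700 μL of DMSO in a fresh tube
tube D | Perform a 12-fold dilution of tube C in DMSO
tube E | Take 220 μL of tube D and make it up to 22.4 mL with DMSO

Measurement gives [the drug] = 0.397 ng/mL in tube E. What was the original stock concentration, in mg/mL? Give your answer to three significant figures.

Step 1: 15 μL brought to 3.3 mL → factor 3300/15 = 220
Step 2: 22-fold → factor 22
Step 3: 0.28 mL + 2700 μL = 2.98 mL total → factor 2.98/0.28 = 10.643
Step 4: 12-fold → factor 12
Step 5: 220 μL brought to 22.4 mL → factor 22400/220 = 101.82
Overall dilution factor = 220 × 22 × 10.643 × 12 × 101.82 = 6.2938 × 10^7
Stock = 0.397 ng/mL × 6.2938 × 10^7 = 2.499 × 10^7 ng/mL = 25.0 mg/mL

25.0 mg/mL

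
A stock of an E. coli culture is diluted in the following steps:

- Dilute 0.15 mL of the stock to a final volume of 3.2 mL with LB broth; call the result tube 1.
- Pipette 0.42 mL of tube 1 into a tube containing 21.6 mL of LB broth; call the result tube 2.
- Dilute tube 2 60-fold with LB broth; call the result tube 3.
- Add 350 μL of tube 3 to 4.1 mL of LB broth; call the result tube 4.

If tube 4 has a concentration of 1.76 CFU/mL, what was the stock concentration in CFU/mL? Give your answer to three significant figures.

Step 1: 0.15 mL brought to 3.2 mL → factor 3.2/0.15 = 21.333
Step 2: 0.42 mL + 21.6 mL = 22.02 mL total → factor 22.02/0.42 = 52.429
Step 3: 60-fold → factor 60
Step 4: 350 μL + 4.1 mL = 4450 μL total → factor 4450/350 = 12.714
Overall dilution factor = 21.333 × 52.429 × 60 × 12.714 = 8.5324 × 10^5
Stock = 1.76 CFU/mL × 8.5324 × 10^5 = 1.50 × 10^6 CFU/mL

1.50 × 10^6 CFU/mL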